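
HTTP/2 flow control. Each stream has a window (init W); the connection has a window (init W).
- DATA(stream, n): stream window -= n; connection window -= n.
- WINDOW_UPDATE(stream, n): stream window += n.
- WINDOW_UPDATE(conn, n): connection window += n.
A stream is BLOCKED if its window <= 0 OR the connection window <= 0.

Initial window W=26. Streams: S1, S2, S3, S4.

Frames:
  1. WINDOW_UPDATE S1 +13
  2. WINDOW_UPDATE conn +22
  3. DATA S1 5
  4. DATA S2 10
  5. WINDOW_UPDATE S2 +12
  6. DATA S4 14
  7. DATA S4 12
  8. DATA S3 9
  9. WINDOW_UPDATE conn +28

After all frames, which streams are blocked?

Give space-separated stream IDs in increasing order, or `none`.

Op 1: conn=26 S1=39 S2=26 S3=26 S4=26 blocked=[]
Op 2: conn=48 S1=39 S2=26 S3=26 S4=26 blocked=[]
Op 3: conn=43 S1=34 S2=26 S3=26 S4=26 blocked=[]
Op 4: conn=33 S1=34 S2=16 S3=26 S4=26 blocked=[]
Op 5: conn=33 S1=34 S2=28 S3=26 S4=26 blocked=[]
Op 6: conn=19 S1=34 S2=28 S3=26 S4=12 blocked=[]
Op 7: conn=7 S1=34 S2=28 S3=26 S4=0 blocked=[4]
Op 8: conn=-2 S1=34 S2=28 S3=17 S4=0 blocked=[1, 2, 3, 4]
Op 9: conn=26 S1=34 S2=28 S3=17 S4=0 blocked=[4]

Answer: S4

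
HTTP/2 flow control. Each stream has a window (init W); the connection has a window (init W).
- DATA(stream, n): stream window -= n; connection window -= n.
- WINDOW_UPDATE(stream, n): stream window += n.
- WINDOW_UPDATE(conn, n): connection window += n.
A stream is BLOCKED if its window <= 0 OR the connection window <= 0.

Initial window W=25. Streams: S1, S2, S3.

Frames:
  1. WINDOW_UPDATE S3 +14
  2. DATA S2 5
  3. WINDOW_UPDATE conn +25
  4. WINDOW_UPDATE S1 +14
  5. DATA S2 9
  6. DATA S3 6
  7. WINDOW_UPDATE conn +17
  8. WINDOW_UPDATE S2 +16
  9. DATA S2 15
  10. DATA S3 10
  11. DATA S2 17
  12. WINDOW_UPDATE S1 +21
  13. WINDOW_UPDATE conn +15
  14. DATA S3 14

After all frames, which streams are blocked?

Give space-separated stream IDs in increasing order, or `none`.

Op 1: conn=25 S1=25 S2=25 S3=39 blocked=[]
Op 2: conn=20 S1=25 S2=20 S3=39 blocked=[]
Op 3: conn=45 S1=25 S2=20 S3=39 blocked=[]
Op 4: conn=45 S1=39 S2=20 S3=39 blocked=[]
Op 5: conn=36 S1=39 S2=11 S3=39 blocked=[]
Op 6: conn=30 S1=39 S2=11 S3=33 blocked=[]
Op 7: conn=47 S1=39 S2=11 S3=33 blocked=[]
Op 8: conn=47 S1=39 S2=27 S3=33 blocked=[]
Op 9: conn=32 S1=39 S2=12 S3=33 blocked=[]
Op 10: conn=22 S1=39 S2=12 S3=23 blocked=[]
Op 11: conn=5 S1=39 S2=-5 S3=23 blocked=[2]
Op 12: conn=5 S1=60 S2=-5 S3=23 blocked=[2]
Op 13: conn=20 S1=60 S2=-5 S3=23 blocked=[2]
Op 14: conn=6 S1=60 S2=-5 S3=9 blocked=[2]

Answer: S2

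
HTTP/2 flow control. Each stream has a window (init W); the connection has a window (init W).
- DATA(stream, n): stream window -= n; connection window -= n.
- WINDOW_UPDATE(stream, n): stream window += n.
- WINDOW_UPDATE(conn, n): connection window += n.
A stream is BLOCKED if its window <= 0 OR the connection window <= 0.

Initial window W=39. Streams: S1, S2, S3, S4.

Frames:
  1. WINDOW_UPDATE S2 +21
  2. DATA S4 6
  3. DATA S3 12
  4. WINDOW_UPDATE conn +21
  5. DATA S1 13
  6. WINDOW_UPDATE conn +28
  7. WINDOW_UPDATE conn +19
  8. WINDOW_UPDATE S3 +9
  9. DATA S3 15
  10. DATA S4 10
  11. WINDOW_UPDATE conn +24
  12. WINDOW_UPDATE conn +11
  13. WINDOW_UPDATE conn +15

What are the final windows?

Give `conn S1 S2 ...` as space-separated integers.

Op 1: conn=39 S1=39 S2=60 S3=39 S4=39 blocked=[]
Op 2: conn=33 S1=39 S2=60 S3=39 S4=33 blocked=[]
Op 3: conn=21 S1=39 S2=60 S3=27 S4=33 blocked=[]
Op 4: conn=42 S1=39 S2=60 S3=27 S4=33 blocked=[]
Op 5: conn=29 S1=26 S2=60 S3=27 S4=33 blocked=[]
Op 6: conn=57 S1=26 S2=60 S3=27 S4=33 blocked=[]
Op 7: conn=76 S1=26 S2=60 S3=27 S4=33 blocked=[]
Op 8: conn=76 S1=26 S2=60 S3=36 S4=33 blocked=[]
Op 9: conn=61 S1=26 S2=60 S3=21 S4=33 blocked=[]
Op 10: conn=51 S1=26 S2=60 S3=21 S4=23 blocked=[]
Op 11: conn=75 S1=26 S2=60 S3=21 S4=23 blocked=[]
Op 12: conn=86 S1=26 S2=60 S3=21 S4=23 blocked=[]
Op 13: conn=101 S1=26 S2=60 S3=21 S4=23 blocked=[]

Answer: 101 26 60 21 23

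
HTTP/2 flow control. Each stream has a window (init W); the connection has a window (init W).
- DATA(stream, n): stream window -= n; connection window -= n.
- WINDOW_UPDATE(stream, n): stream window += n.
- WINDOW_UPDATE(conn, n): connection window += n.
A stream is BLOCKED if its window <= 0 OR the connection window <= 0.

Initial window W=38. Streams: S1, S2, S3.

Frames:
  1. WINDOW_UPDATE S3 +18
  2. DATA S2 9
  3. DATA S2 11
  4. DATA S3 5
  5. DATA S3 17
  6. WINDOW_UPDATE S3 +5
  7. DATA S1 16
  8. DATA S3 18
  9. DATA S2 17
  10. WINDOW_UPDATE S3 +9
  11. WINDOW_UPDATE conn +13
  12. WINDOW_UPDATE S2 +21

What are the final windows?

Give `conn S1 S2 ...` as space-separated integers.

Op 1: conn=38 S1=38 S2=38 S3=56 blocked=[]
Op 2: conn=29 S1=38 S2=29 S3=56 blocked=[]
Op 3: conn=18 S1=38 S2=18 S3=56 blocked=[]
Op 4: conn=13 S1=38 S2=18 S3=51 blocked=[]
Op 5: conn=-4 S1=38 S2=18 S3=34 blocked=[1, 2, 3]
Op 6: conn=-4 S1=38 S2=18 S3=39 blocked=[1, 2, 3]
Op 7: conn=-20 S1=22 S2=18 S3=39 blocked=[1, 2, 3]
Op 8: conn=-38 S1=22 S2=18 S3=21 blocked=[1, 2, 3]
Op 9: conn=-55 S1=22 S2=1 S3=21 blocked=[1, 2, 3]
Op 10: conn=-55 S1=22 S2=1 S3=30 blocked=[1, 2, 3]
Op 11: conn=-42 S1=22 S2=1 S3=30 blocked=[1, 2, 3]
Op 12: conn=-42 S1=22 S2=22 S3=30 blocked=[1, 2, 3]

Answer: -42 22 22 30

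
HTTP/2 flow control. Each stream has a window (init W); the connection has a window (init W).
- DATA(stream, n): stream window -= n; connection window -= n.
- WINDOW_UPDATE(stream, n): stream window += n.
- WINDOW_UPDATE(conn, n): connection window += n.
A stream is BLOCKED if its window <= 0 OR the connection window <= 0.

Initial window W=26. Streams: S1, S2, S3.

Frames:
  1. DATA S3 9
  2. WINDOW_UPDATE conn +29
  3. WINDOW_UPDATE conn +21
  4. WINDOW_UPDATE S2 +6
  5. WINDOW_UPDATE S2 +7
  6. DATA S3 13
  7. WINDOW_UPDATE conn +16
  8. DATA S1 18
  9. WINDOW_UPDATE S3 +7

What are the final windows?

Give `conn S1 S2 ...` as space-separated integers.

Op 1: conn=17 S1=26 S2=26 S3=17 blocked=[]
Op 2: conn=46 S1=26 S2=26 S3=17 blocked=[]
Op 3: conn=67 S1=26 S2=26 S3=17 blocked=[]
Op 4: conn=67 S1=26 S2=32 S3=17 blocked=[]
Op 5: conn=67 S1=26 S2=39 S3=17 blocked=[]
Op 6: conn=54 S1=26 S2=39 S3=4 blocked=[]
Op 7: conn=70 S1=26 S2=39 S3=4 blocked=[]
Op 8: conn=52 S1=8 S2=39 S3=4 blocked=[]
Op 9: conn=52 S1=8 S2=39 S3=11 blocked=[]

Answer: 52 8 39 11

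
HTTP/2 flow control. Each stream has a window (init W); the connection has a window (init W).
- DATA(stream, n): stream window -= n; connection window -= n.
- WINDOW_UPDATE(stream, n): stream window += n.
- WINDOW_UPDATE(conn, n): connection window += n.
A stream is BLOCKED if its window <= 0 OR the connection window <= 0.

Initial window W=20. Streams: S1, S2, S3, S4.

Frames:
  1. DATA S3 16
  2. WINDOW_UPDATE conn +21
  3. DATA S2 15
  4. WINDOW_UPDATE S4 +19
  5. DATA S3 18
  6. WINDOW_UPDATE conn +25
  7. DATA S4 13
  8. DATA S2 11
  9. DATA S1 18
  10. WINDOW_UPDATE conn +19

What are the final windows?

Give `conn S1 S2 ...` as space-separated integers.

Answer: -6 2 -6 -14 26

Derivation:
Op 1: conn=4 S1=20 S2=20 S3=4 S4=20 blocked=[]
Op 2: conn=25 S1=20 S2=20 S3=4 S4=20 blocked=[]
Op 3: conn=10 S1=20 S2=5 S3=4 S4=20 blocked=[]
Op 4: conn=10 S1=20 S2=5 S3=4 S4=39 blocked=[]
Op 5: conn=-8 S1=20 S2=5 S3=-14 S4=39 blocked=[1, 2, 3, 4]
Op 6: conn=17 S1=20 S2=5 S3=-14 S4=39 blocked=[3]
Op 7: conn=4 S1=20 S2=5 S3=-14 S4=26 blocked=[3]
Op 8: conn=-7 S1=20 S2=-6 S3=-14 S4=26 blocked=[1, 2, 3, 4]
Op 9: conn=-25 S1=2 S2=-6 S3=-14 S4=26 blocked=[1, 2, 3, 4]
Op 10: conn=-6 S1=2 S2=-6 S3=-14 S4=26 blocked=[1, 2, 3, 4]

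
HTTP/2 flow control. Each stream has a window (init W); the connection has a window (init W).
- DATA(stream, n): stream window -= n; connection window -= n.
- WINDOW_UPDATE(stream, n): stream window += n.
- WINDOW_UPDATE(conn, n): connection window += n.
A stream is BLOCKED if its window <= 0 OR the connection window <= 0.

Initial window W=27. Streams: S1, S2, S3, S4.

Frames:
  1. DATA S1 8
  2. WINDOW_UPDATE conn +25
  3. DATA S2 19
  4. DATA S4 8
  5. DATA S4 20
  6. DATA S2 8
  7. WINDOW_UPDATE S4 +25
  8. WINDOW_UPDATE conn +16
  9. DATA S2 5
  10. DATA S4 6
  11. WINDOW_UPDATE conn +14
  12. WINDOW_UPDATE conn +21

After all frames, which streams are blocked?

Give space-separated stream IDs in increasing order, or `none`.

Op 1: conn=19 S1=19 S2=27 S3=27 S4=27 blocked=[]
Op 2: conn=44 S1=19 S2=27 S3=27 S4=27 blocked=[]
Op 3: conn=25 S1=19 S2=8 S3=27 S4=27 blocked=[]
Op 4: conn=17 S1=19 S2=8 S3=27 S4=19 blocked=[]
Op 5: conn=-3 S1=19 S2=8 S3=27 S4=-1 blocked=[1, 2, 3, 4]
Op 6: conn=-11 S1=19 S2=0 S3=27 S4=-1 blocked=[1, 2, 3, 4]
Op 7: conn=-11 S1=19 S2=0 S3=27 S4=24 blocked=[1, 2, 3, 4]
Op 8: conn=5 S1=19 S2=0 S3=27 S4=24 blocked=[2]
Op 9: conn=0 S1=19 S2=-5 S3=27 S4=24 blocked=[1, 2, 3, 4]
Op 10: conn=-6 S1=19 S2=-5 S3=27 S4=18 blocked=[1, 2, 3, 4]
Op 11: conn=8 S1=19 S2=-5 S3=27 S4=18 blocked=[2]
Op 12: conn=29 S1=19 S2=-5 S3=27 S4=18 blocked=[2]

Answer: S2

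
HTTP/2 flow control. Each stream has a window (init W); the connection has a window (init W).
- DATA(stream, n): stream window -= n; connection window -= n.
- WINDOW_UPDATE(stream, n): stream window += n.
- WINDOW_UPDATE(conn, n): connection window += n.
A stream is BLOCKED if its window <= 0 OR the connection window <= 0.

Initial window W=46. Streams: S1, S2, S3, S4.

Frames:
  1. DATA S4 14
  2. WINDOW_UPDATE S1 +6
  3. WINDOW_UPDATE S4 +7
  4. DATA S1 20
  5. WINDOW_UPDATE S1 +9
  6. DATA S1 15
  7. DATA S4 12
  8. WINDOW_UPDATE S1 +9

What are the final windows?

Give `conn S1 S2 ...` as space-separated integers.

Answer: -15 35 46 46 27

Derivation:
Op 1: conn=32 S1=46 S2=46 S3=46 S4=32 blocked=[]
Op 2: conn=32 S1=52 S2=46 S3=46 S4=32 blocked=[]
Op 3: conn=32 S1=52 S2=46 S3=46 S4=39 blocked=[]
Op 4: conn=12 S1=32 S2=46 S3=46 S4=39 blocked=[]
Op 5: conn=12 S1=41 S2=46 S3=46 S4=39 blocked=[]
Op 6: conn=-3 S1=26 S2=46 S3=46 S4=39 blocked=[1, 2, 3, 4]
Op 7: conn=-15 S1=26 S2=46 S3=46 S4=27 blocked=[1, 2, 3, 4]
Op 8: conn=-15 S1=35 S2=46 S3=46 S4=27 blocked=[1, 2, 3, 4]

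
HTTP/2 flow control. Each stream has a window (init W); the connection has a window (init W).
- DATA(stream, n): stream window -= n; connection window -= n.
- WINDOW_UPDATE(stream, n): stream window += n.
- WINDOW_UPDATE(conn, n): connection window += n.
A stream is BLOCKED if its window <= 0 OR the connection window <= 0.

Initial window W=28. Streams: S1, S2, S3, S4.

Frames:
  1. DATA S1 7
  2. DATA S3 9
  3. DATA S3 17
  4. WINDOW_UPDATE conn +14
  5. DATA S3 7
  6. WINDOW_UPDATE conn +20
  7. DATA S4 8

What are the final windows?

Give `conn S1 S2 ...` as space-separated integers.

Op 1: conn=21 S1=21 S2=28 S3=28 S4=28 blocked=[]
Op 2: conn=12 S1=21 S2=28 S3=19 S4=28 blocked=[]
Op 3: conn=-5 S1=21 S2=28 S3=2 S4=28 blocked=[1, 2, 3, 4]
Op 4: conn=9 S1=21 S2=28 S3=2 S4=28 blocked=[]
Op 5: conn=2 S1=21 S2=28 S3=-5 S4=28 blocked=[3]
Op 6: conn=22 S1=21 S2=28 S3=-5 S4=28 blocked=[3]
Op 7: conn=14 S1=21 S2=28 S3=-5 S4=20 blocked=[3]

Answer: 14 21 28 -5 20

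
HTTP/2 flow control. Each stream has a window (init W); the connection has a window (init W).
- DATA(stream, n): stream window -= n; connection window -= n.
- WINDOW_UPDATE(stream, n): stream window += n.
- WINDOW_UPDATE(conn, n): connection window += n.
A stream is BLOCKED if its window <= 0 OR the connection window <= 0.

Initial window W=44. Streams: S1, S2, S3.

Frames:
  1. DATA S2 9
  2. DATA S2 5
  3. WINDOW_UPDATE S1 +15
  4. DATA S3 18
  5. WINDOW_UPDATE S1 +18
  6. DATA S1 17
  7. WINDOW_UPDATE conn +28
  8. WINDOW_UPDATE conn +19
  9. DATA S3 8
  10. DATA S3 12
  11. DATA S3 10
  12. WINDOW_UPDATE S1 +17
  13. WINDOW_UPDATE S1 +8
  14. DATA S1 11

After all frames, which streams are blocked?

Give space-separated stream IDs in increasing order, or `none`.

Answer: S3

Derivation:
Op 1: conn=35 S1=44 S2=35 S3=44 blocked=[]
Op 2: conn=30 S1=44 S2=30 S3=44 blocked=[]
Op 3: conn=30 S1=59 S2=30 S3=44 blocked=[]
Op 4: conn=12 S1=59 S2=30 S3=26 blocked=[]
Op 5: conn=12 S1=77 S2=30 S3=26 blocked=[]
Op 6: conn=-5 S1=60 S2=30 S3=26 blocked=[1, 2, 3]
Op 7: conn=23 S1=60 S2=30 S3=26 blocked=[]
Op 8: conn=42 S1=60 S2=30 S3=26 blocked=[]
Op 9: conn=34 S1=60 S2=30 S3=18 blocked=[]
Op 10: conn=22 S1=60 S2=30 S3=6 blocked=[]
Op 11: conn=12 S1=60 S2=30 S3=-4 blocked=[3]
Op 12: conn=12 S1=77 S2=30 S3=-4 blocked=[3]
Op 13: conn=12 S1=85 S2=30 S3=-4 blocked=[3]
Op 14: conn=1 S1=74 S2=30 S3=-4 blocked=[3]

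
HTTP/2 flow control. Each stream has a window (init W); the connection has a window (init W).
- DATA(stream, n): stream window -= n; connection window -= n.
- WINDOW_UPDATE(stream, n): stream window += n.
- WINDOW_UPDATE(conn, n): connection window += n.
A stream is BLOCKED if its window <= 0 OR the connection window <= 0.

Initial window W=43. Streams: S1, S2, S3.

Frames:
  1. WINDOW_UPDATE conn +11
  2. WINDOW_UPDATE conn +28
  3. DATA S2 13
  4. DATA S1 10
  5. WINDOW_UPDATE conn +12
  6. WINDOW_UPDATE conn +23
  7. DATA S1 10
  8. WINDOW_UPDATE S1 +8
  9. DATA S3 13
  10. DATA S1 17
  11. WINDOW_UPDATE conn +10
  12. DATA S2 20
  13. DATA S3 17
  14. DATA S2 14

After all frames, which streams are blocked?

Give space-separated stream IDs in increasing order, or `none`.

Op 1: conn=54 S1=43 S2=43 S3=43 blocked=[]
Op 2: conn=82 S1=43 S2=43 S3=43 blocked=[]
Op 3: conn=69 S1=43 S2=30 S3=43 blocked=[]
Op 4: conn=59 S1=33 S2=30 S3=43 blocked=[]
Op 5: conn=71 S1=33 S2=30 S3=43 blocked=[]
Op 6: conn=94 S1=33 S2=30 S3=43 blocked=[]
Op 7: conn=84 S1=23 S2=30 S3=43 blocked=[]
Op 8: conn=84 S1=31 S2=30 S3=43 blocked=[]
Op 9: conn=71 S1=31 S2=30 S3=30 blocked=[]
Op 10: conn=54 S1=14 S2=30 S3=30 blocked=[]
Op 11: conn=64 S1=14 S2=30 S3=30 blocked=[]
Op 12: conn=44 S1=14 S2=10 S3=30 blocked=[]
Op 13: conn=27 S1=14 S2=10 S3=13 blocked=[]
Op 14: conn=13 S1=14 S2=-4 S3=13 blocked=[2]

Answer: S2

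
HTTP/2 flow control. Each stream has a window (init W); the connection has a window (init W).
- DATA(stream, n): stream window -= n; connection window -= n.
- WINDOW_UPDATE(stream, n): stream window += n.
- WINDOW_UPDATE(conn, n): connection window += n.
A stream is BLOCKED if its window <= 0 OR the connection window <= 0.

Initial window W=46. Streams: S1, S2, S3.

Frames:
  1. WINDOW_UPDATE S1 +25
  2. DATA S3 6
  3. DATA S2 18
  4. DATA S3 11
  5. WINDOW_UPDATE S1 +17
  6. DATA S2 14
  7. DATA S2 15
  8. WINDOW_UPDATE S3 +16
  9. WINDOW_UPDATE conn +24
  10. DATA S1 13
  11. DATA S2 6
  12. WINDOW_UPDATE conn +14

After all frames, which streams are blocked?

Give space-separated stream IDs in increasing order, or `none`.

Op 1: conn=46 S1=71 S2=46 S3=46 blocked=[]
Op 2: conn=40 S1=71 S2=46 S3=40 blocked=[]
Op 3: conn=22 S1=71 S2=28 S3=40 blocked=[]
Op 4: conn=11 S1=71 S2=28 S3=29 blocked=[]
Op 5: conn=11 S1=88 S2=28 S3=29 blocked=[]
Op 6: conn=-3 S1=88 S2=14 S3=29 blocked=[1, 2, 3]
Op 7: conn=-18 S1=88 S2=-1 S3=29 blocked=[1, 2, 3]
Op 8: conn=-18 S1=88 S2=-1 S3=45 blocked=[1, 2, 3]
Op 9: conn=6 S1=88 S2=-1 S3=45 blocked=[2]
Op 10: conn=-7 S1=75 S2=-1 S3=45 blocked=[1, 2, 3]
Op 11: conn=-13 S1=75 S2=-7 S3=45 blocked=[1, 2, 3]
Op 12: conn=1 S1=75 S2=-7 S3=45 blocked=[2]

Answer: S2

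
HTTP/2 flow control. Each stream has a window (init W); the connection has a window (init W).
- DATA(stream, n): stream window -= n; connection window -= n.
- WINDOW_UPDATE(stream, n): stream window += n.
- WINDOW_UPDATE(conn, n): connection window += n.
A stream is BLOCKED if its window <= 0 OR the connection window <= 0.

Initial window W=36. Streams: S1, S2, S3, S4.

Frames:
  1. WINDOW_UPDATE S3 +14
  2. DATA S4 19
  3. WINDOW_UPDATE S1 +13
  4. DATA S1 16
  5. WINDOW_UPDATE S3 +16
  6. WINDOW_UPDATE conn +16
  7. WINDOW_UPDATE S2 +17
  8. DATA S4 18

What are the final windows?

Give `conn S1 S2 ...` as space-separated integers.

Op 1: conn=36 S1=36 S2=36 S3=50 S4=36 blocked=[]
Op 2: conn=17 S1=36 S2=36 S3=50 S4=17 blocked=[]
Op 3: conn=17 S1=49 S2=36 S3=50 S4=17 blocked=[]
Op 4: conn=1 S1=33 S2=36 S3=50 S4=17 blocked=[]
Op 5: conn=1 S1=33 S2=36 S3=66 S4=17 blocked=[]
Op 6: conn=17 S1=33 S2=36 S3=66 S4=17 blocked=[]
Op 7: conn=17 S1=33 S2=53 S3=66 S4=17 blocked=[]
Op 8: conn=-1 S1=33 S2=53 S3=66 S4=-1 blocked=[1, 2, 3, 4]

Answer: -1 33 53 66 -1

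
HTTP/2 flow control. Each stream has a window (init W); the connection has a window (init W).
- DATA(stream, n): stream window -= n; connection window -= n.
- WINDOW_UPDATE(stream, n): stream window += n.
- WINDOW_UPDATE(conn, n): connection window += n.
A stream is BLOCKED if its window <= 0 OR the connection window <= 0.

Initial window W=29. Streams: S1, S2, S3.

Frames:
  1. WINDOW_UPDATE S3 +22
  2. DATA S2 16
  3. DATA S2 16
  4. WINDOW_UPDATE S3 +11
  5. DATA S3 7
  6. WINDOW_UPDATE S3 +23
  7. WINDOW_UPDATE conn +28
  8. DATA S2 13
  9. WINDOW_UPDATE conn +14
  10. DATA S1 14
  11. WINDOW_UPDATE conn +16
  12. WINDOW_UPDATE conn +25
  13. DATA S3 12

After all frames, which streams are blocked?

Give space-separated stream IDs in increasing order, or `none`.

Op 1: conn=29 S1=29 S2=29 S3=51 blocked=[]
Op 2: conn=13 S1=29 S2=13 S3=51 blocked=[]
Op 3: conn=-3 S1=29 S2=-3 S3=51 blocked=[1, 2, 3]
Op 4: conn=-3 S1=29 S2=-3 S3=62 blocked=[1, 2, 3]
Op 5: conn=-10 S1=29 S2=-3 S3=55 blocked=[1, 2, 3]
Op 6: conn=-10 S1=29 S2=-3 S3=78 blocked=[1, 2, 3]
Op 7: conn=18 S1=29 S2=-3 S3=78 blocked=[2]
Op 8: conn=5 S1=29 S2=-16 S3=78 blocked=[2]
Op 9: conn=19 S1=29 S2=-16 S3=78 blocked=[2]
Op 10: conn=5 S1=15 S2=-16 S3=78 blocked=[2]
Op 11: conn=21 S1=15 S2=-16 S3=78 blocked=[2]
Op 12: conn=46 S1=15 S2=-16 S3=78 blocked=[2]
Op 13: conn=34 S1=15 S2=-16 S3=66 blocked=[2]

Answer: S2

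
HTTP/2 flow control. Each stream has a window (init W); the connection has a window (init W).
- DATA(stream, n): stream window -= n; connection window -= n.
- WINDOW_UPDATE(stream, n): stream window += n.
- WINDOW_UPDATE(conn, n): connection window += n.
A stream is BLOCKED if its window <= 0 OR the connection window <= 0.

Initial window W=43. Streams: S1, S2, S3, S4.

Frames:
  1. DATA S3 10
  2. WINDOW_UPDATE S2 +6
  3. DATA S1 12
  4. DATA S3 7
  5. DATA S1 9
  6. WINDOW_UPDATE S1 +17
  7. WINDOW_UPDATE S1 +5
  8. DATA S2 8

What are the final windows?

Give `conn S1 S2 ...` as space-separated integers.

Answer: -3 44 41 26 43

Derivation:
Op 1: conn=33 S1=43 S2=43 S3=33 S4=43 blocked=[]
Op 2: conn=33 S1=43 S2=49 S3=33 S4=43 blocked=[]
Op 3: conn=21 S1=31 S2=49 S3=33 S4=43 blocked=[]
Op 4: conn=14 S1=31 S2=49 S3=26 S4=43 blocked=[]
Op 5: conn=5 S1=22 S2=49 S3=26 S4=43 blocked=[]
Op 6: conn=5 S1=39 S2=49 S3=26 S4=43 blocked=[]
Op 7: conn=5 S1=44 S2=49 S3=26 S4=43 blocked=[]
Op 8: conn=-3 S1=44 S2=41 S3=26 S4=43 blocked=[1, 2, 3, 4]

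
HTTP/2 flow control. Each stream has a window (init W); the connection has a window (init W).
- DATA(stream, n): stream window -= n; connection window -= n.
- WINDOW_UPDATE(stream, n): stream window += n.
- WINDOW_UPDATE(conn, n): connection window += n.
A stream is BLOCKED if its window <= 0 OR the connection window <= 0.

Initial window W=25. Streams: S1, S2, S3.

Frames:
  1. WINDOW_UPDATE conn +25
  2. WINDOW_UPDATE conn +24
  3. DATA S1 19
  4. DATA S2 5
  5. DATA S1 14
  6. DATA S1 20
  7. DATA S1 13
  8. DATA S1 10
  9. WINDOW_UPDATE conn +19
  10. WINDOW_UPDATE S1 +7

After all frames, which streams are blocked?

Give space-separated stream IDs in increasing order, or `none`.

Op 1: conn=50 S1=25 S2=25 S3=25 blocked=[]
Op 2: conn=74 S1=25 S2=25 S3=25 blocked=[]
Op 3: conn=55 S1=6 S2=25 S3=25 blocked=[]
Op 4: conn=50 S1=6 S2=20 S3=25 blocked=[]
Op 5: conn=36 S1=-8 S2=20 S3=25 blocked=[1]
Op 6: conn=16 S1=-28 S2=20 S3=25 blocked=[1]
Op 7: conn=3 S1=-41 S2=20 S3=25 blocked=[1]
Op 8: conn=-7 S1=-51 S2=20 S3=25 blocked=[1, 2, 3]
Op 9: conn=12 S1=-51 S2=20 S3=25 blocked=[1]
Op 10: conn=12 S1=-44 S2=20 S3=25 blocked=[1]

Answer: S1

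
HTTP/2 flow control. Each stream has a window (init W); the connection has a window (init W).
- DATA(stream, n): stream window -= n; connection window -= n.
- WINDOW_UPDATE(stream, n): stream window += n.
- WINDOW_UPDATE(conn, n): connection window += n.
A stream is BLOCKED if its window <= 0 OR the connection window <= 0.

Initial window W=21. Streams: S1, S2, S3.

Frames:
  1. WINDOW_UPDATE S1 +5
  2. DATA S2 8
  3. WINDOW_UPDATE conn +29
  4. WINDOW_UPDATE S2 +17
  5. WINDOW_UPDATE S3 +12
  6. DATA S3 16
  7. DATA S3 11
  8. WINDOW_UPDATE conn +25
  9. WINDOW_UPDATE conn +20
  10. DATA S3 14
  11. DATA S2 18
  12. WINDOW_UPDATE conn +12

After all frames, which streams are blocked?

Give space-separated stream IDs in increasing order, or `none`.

Op 1: conn=21 S1=26 S2=21 S3=21 blocked=[]
Op 2: conn=13 S1=26 S2=13 S3=21 blocked=[]
Op 3: conn=42 S1=26 S2=13 S3=21 blocked=[]
Op 4: conn=42 S1=26 S2=30 S3=21 blocked=[]
Op 5: conn=42 S1=26 S2=30 S3=33 blocked=[]
Op 6: conn=26 S1=26 S2=30 S3=17 blocked=[]
Op 7: conn=15 S1=26 S2=30 S3=6 blocked=[]
Op 8: conn=40 S1=26 S2=30 S3=6 blocked=[]
Op 9: conn=60 S1=26 S2=30 S3=6 blocked=[]
Op 10: conn=46 S1=26 S2=30 S3=-8 blocked=[3]
Op 11: conn=28 S1=26 S2=12 S3=-8 blocked=[3]
Op 12: conn=40 S1=26 S2=12 S3=-8 blocked=[3]

Answer: S3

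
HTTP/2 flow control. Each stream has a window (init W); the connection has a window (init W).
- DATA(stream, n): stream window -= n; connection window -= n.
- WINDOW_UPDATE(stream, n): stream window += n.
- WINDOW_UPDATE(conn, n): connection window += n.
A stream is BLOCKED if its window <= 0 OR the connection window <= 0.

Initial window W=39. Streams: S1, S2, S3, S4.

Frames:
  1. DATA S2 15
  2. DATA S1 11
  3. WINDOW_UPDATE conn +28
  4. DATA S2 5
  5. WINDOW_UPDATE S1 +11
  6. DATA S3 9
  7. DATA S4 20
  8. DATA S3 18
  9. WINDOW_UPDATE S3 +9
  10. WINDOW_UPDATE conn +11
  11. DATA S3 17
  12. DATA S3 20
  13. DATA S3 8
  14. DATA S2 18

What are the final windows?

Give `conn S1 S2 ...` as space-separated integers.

Answer: -63 39 1 -24 19

Derivation:
Op 1: conn=24 S1=39 S2=24 S3=39 S4=39 blocked=[]
Op 2: conn=13 S1=28 S2=24 S3=39 S4=39 blocked=[]
Op 3: conn=41 S1=28 S2=24 S3=39 S4=39 blocked=[]
Op 4: conn=36 S1=28 S2=19 S3=39 S4=39 blocked=[]
Op 5: conn=36 S1=39 S2=19 S3=39 S4=39 blocked=[]
Op 6: conn=27 S1=39 S2=19 S3=30 S4=39 blocked=[]
Op 7: conn=7 S1=39 S2=19 S3=30 S4=19 blocked=[]
Op 8: conn=-11 S1=39 S2=19 S3=12 S4=19 blocked=[1, 2, 3, 4]
Op 9: conn=-11 S1=39 S2=19 S3=21 S4=19 blocked=[1, 2, 3, 4]
Op 10: conn=0 S1=39 S2=19 S3=21 S4=19 blocked=[1, 2, 3, 4]
Op 11: conn=-17 S1=39 S2=19 S3=4 S4=19 blocked=[1, 2, 3, 4]
Op 12: conn=-37 S1=39 S2=19 S3=-16 S4=19 blocked=[1, 2, 3, 4]
Op 13: conn=-45 S1=39 S2=19 S3=-24 S4=19 blocked=[1, 2, 3, 4]
Op 14: conn=-63 S1=39 S2=1 S3=-24 S4=19 blocked=[1, 2, 3, 4]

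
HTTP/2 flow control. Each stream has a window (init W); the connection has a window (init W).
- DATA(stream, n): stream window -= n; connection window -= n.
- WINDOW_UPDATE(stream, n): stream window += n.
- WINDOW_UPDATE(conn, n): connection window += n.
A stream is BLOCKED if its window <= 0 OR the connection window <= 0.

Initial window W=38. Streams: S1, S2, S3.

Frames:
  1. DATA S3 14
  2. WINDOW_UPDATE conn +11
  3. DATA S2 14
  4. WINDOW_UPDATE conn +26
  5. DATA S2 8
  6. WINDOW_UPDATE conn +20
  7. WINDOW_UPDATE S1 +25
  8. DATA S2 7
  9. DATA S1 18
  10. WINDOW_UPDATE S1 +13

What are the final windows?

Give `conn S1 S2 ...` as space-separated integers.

Op 1: conn=24 S1=38 S2=38 S3=24 blocked=[]
Op 2: conn=35 S1=38 S2=38 S3=24 blocked=[]
Op 3: conn=21 S1=38 S2=24 S3=24 blocked=[]
Op 4: conn=47 S1=38 S2=24 S3=24 blocked=[]
Op 5: conn=39 S1=38 S2=16 S3=24 blocked=[]
Op 6: conn=59 S1=38 S2=16 S3=24 blocked=[]
Op 7: conn=59 S1=63 S2=16 S3=24 blocked=[]
Op 8: conn=52 S1=63 S2=9 S3=24 blocked=[]
Op 9: conn=34 S1=45 S2=9 S3=24 blocked=[]
Op 10: conn=34 S1=58 S2=9 S3=24 blocked=[]

Answer: 34 58 9 24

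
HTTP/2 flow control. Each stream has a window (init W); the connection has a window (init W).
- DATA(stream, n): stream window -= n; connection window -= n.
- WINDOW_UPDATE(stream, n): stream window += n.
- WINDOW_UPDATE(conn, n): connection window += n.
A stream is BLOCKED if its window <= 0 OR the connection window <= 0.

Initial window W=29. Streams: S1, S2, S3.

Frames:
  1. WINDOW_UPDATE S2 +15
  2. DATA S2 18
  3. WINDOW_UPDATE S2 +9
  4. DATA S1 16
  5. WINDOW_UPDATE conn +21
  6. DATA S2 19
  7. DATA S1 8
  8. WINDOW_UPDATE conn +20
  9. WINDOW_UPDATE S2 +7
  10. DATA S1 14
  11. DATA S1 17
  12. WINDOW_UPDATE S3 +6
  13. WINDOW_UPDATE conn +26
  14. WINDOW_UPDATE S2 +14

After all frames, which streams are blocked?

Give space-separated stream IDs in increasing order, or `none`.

Answer: S1

Derivation:
Op 1: conn=29 S1=29 S2=44 S3=29 blocked=[]
Op 2: conn=11 S1=29 S2=26 S3=29 blocked=[]
Op 3: conn=11 S1=29 S2=35 S3=29 blocked=[]
Op 4: conn=-5 S1=13 S2=35 S3=29 blocked=[1, 2, 3]
Op 5: conn=16 S1=13 S2=35 S3=29 blocked=[]
Op 6: conn=-3 S1=13 S2=16 S3=29 blocked=[1, 2, 3]
Op 7: conn=-11 S1=5 S2=16 S3=29 blocked=[1, 2, 3]
Op 8: conn=9 S1=5 S2=16 S3=29 blocked=[]
Op 9: conn=9 S1=5 S2=23 S3=29 blocked=[]
Op 10: conn=-5 S1=-9 S2=23 S3=29 blocked=[1, 2, 3]
Op 11: conn=-22 S1=-26 S2=23 S3=29 blocked=[1, 2, 3]
Op 12: conn=-22 S1=-26 S2=23 S3=35 blocked=[1, 2, 3]
Op 13: conn=4 S1=-26 S2=23 S3=35 blocked=[1]
Op 14: conn=4 S1=-26 S2=37 S3=35 blocked=[1]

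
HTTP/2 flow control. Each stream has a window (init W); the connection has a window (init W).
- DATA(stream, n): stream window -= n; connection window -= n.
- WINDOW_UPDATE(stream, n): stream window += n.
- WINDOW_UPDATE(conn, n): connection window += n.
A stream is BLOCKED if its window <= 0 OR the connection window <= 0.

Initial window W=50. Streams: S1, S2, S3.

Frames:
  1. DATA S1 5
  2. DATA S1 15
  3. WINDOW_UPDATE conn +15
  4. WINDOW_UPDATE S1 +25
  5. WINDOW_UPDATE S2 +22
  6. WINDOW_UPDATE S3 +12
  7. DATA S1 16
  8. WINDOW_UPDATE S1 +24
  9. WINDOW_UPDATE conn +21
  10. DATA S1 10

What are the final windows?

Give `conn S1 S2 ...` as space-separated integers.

Answer: 40 53 72 62

Derivation:
Op 1: conn=45 S1=45 S2=50 S3=50 blocked=[]
Op 2: conn=30 S1=30 S2=50 S3=50 blocked=[]
Op 3: conn=45 S1=30 S2=50 S3=50 blocked=[]
Op 4: conn=45 S1=55 S2=50 S3=50 blocked=[]
Op 5: conn=45 S1=55 S2=72 S3=50 blocked=[]
Op 6: conn=45 S1=55 S2=72 S3=62 blocked=[]
Op 7: conn=29 S1=39 S2=72 S3=62 blocked=[]
Op 8: conn=29 S1=63 S2=72 S3=62 blocked=[]
Op 9: conn=50 S1=63 S2=72 S3=62 blocked=[]
Op 10: conn=40 S1=53 S2=72 S3=62 blocked=[]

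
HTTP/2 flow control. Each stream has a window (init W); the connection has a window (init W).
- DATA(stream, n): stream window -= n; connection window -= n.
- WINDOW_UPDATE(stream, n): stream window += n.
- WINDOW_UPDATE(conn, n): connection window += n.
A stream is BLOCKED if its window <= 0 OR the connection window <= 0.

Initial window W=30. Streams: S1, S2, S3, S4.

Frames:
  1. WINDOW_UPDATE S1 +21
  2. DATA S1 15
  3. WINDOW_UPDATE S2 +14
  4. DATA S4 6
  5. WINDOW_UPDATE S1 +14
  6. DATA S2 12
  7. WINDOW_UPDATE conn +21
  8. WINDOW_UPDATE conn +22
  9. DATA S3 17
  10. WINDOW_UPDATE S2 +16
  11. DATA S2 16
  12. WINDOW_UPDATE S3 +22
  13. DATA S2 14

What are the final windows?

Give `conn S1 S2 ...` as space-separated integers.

Answer: -7 50 18 35 24

Derivation:
Op 1: conn=30 S1=51 S2=30 S3=30 S4=30 blocked=[]
Op 2: conn=15 S1=36 S2=30 S3=30 S4=30 blocked=[]
Op 3: conn=15 S1=36 S2=44 S3=30 S4=30 blocked=[]
Op 4: conn=9 S1=36 S2=44 S3=30 S4=24 blocked=[]
Op 5: conn=9 S1=50 S2=44 S3=30 S4=24 blocked=[]
Op 6: conn=-3 S1=50 S2=32 S3=30 S4=24 blocked=[1, 2, 3, 4]
Op 7: conn=18 S1=50 S2=32 S3=30 S4=24 blocked=[]
Op 8: conn=40 S1=50 S2=32 S3=30 S4=24 blocked=[]
Op 9: conn=23 S1=50 S2=32 S3=13 S4=24 blocked=[]
Op 10: conn=23 S1=50 S2=48 S3=13 S4=24 blocked=[]
Op 11: conn=7 S1=50 S2=32 S3=13 S4=24 blocked=[]
Op 12: conn=7 S1=50 S2=32 S3=35 S4=24 blocked=[]
Op 13: conn=-7 S1=50 S2=18 S3=35 S4=24 blocked=[1, 2, 3, 4]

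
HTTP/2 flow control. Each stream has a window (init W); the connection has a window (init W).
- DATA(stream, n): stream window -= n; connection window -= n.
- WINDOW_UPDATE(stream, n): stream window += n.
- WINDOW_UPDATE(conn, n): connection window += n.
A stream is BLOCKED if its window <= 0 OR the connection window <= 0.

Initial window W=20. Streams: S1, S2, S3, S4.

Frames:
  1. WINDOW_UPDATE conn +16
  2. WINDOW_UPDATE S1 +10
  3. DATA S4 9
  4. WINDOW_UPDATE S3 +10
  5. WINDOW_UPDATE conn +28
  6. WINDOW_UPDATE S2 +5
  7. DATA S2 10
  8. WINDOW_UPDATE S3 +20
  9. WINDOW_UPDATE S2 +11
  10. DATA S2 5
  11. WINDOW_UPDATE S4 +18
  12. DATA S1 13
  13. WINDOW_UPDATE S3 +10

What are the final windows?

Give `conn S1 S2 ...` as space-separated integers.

Answer: 27 17 21 60 29

Derivation:
Op 1: conn=36 S1=20 S2=20 S3=20 S4=20 blocked=[]
Op 2: conn=36 S1=30 S2=20 S3=20 S4=20 blocked=[]
Op 3: conn=27 S1=30 S2=20 S3=20 S4=11 blocked=[]
Op 4: conn=27 S1=30 S2=20 S3=30 S4=11 blocked=[]
Op 5: conn=55 S1=30 S2=20 S3=30 S4=11 blocked=[]
Op 6: conn=55 S1=30 S2=25 S3=30 S4=11 blocked=[]
Op 7: conn=45 S1=30 S2=15 S3=30 S4=11 blocked=[]
Op 8: conn=45 S1=30 S2=15 S3=50 S4=11 blocked=[]
Op 9: conn=45 S1=30 S2=26 S3=50 S4=11 blocked=[]
Op 10: conn=40 S1=30 S2=21 S3=50 S4=11 blocked=[]
Op 11: conn=40 S1=30 S2=21 S3=50 S4=29 blocked=[]
Op 12: conn=27 S1=17 S2=21 S3=50 S4=29 blocked=[]
Op 13: conn=27 S1=17 S2=21 S3=60 S4=29 blocked=[]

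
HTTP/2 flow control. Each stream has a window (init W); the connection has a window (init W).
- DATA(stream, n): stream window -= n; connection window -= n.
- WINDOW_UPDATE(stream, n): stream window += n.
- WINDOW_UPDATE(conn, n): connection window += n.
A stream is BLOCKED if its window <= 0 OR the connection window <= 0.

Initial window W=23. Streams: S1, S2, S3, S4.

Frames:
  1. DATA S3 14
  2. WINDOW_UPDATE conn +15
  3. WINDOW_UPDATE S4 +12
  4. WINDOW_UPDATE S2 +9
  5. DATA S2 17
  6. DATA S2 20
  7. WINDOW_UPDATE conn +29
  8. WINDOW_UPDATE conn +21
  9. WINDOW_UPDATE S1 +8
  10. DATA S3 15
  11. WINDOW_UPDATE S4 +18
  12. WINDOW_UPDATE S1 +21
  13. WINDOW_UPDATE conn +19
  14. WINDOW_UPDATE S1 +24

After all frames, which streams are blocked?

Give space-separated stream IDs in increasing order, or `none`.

Answer: S2 S3

Derivation:
Op 1: conn=9 S1=23 S2=23 S3=9 S4=23 blocked=[]
Op 2: conn=24 S1=23 S2=23 S3=9 S4=23 blocked=[]
Op 3: conn=24 S1=23 S2=23 S3=9 S4=35 blocked=[]
Op 4: conn=24 S1=23 S2=32 S3=9 S4=35 blocked=[]
Op 5: conn=7 S1=23 S2=15 S3=9 S4=35 blocked=[]
Op 6: conn=-13 S1=23 S2=-5 S3=9 S4=35 blocked=[1, 2, 3, 4]
Op 7: conn=16 S1=23 S2=-5 S3=9 S4=35 blocked=[2]
Op 8: conn=37 S1=23 S2=-5 S3=9 S4=35 blocked=[2]
Op 9: conn=37 S1=31 S2=-5 S3=9 S4=35 blocked=[2]
Op 10: conn=22 S1=31 S2=-5 S3=-6 S4=35 blocked=[2, 3]
Op 11: conn=22 S1=31 S2=-5 S3=-6 S4=53 blocked=[2, 3]
Op 12: conn=22 S1=52 S2=-5 S3=-6 S4=53 blocked=[2, 3]
Op 13: conn=41 S1=52 S2=-5 S3=-6 S4=53 blocked=[2, 3]
Op 14: conn=41 S1=76 S2=-5 S3=-6 S4=53 blocked=[2, 3]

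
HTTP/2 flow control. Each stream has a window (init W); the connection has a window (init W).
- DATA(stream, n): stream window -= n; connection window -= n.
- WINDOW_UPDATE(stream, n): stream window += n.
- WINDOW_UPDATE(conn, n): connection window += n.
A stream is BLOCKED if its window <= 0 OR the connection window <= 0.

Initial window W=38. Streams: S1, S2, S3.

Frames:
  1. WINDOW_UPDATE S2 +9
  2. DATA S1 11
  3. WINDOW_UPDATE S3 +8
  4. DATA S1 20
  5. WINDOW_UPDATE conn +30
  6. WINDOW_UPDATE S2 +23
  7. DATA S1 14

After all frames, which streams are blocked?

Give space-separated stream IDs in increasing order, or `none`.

Answer: S1

Derivation:
Op 1: conn=38 S1=38 S2=47 S3=38 blocked=[]
Op 2: conn=27 S1=27 S2=47 S3=38 blocked=[]
Op 3: conn=27 S1=27 S2=47 S3=46 blocked=[]
Op 4: conn=7 S1=7 S2=47 S3=46 blocked=[]
Op 5: conn=37 S1=7 S2=47 S3=46 blocked=[]
Op 6: conn=37 S1=7 S2=70 S3=46 blocked=[]
Op 7: conn=23 S1=-7 S2=70 S3=46 blocked=[1]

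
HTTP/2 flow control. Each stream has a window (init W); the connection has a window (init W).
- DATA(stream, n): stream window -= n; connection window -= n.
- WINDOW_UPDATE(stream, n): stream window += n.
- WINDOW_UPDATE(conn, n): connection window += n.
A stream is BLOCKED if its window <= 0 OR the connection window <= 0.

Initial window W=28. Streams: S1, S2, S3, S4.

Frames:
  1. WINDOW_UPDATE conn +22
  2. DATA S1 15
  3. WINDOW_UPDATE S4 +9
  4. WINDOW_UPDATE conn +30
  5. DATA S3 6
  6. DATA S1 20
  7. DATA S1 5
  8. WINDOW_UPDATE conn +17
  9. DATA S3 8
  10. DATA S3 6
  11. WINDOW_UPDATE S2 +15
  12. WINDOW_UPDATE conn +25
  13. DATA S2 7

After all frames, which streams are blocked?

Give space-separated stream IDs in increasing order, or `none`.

Op 1: conn=50 S1=28 S2=28 S3=28 S4=28 blocked=[]
Op 2: conn=35 S1=13 S2=28 S3=28 S4=28 blocked=[]
Op 3: conn=35 S1=13 S2=28 S3=28 S4=37 blocked=[]
Op 4: conn=65 S1=13 S2=28 S3=28 S4=37 blocked=[]
Op 5: conn=59 S1=13 S2=28 S3=22 S4=37 blocked=[]
Op 6: conn=39 S1=-7 S2=28 S3=22 S4=37 blocked=[1]
Op 7: conn=34 S1=-12 S2=28 S3=22 S4=37 blocked=[1]
Op 8: conn=51 S1=-12 S2=28 S3=22 S4=37 blocked=[1]
Op 9: conn=43 S1=-12 S2=28 S3=14 S4=37 blocked=[1]
Op 10: conn=37 S1=-12 S2=28 S3=8 S4=37 blocked=[1]
Op 11: conn=37 S1=-12 S2=43 S3=8 S4=37 blocked=[1]
Op 12: conn=62 S1=-12 S2=43 S3=8 S4=37 blocked=[1]
Op 13: conn=55 S1=-12 S2=36 S3=8 S4=37 blocked=[1]

Answer: S1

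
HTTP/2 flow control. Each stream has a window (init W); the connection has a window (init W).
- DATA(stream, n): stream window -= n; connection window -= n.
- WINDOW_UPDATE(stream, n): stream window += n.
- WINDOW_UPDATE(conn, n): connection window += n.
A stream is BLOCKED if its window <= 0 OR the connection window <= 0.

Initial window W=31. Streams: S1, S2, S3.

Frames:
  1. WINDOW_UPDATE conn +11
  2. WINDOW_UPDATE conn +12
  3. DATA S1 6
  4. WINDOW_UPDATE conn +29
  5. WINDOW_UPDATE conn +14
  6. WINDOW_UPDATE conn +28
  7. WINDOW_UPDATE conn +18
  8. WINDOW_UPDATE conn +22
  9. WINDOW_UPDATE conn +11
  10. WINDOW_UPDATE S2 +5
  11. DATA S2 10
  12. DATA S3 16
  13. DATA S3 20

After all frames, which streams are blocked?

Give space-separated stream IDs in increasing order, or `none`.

Answer: S3

Derivation:
Op 1: conn=42 S1=31 S2=31 S3=31 blocked=[]
Op 2: conn=54 S1=31 S2=31 S3=31 blocked=[]
Op 3: conn=48 S1=25 S2=31 S3=31 blocked=[]
Op 4: conn=77 S1=25 S2=31 S3=31 blocked=[]
Op 5: conn=91 S1=25 S2=31 S3=31 blocked=[]
Op 6: conn=119 S1=25 S2=31 S3=31 blocked=[]
Op 7: conn=137 S1=25 S2=31 S3=31 blocked=[]
Op 8: conn=159 S1=25 S2=31 S3=31 blocked=[]
Op 9: conn=170 S1=25 S2=31 S3=31 blocked=[]
Op 10: conn=170 S1=25 S2=36 S3=31 blocked=[]
Op 11: conn=160 S1=25 S2=26 S3=31 blocked=[]
Op 12: conn=144 S1=25 S2=26 S3=15 blocked=[]
Op 13: conn=124 S1=25 S2=26 S3=-5 blocked=[3]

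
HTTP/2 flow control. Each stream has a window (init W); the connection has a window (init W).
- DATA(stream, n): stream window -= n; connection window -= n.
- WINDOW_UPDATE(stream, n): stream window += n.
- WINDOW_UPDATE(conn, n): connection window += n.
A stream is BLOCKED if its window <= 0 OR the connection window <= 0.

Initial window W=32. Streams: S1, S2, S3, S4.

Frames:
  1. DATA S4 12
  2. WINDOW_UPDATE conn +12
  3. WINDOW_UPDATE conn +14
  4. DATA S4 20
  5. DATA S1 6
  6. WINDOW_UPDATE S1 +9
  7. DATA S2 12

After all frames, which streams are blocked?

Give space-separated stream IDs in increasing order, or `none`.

Answer: S4

Derivation:
Op 1: conn=20 S1=32 S2=32 S3=32 S4=20 blocked=[]
Op 2: conn=32 S1=32 S2=32 S3=32 S4=20 blocked=[]
Op 3: conn=46 S1=32 S2=32 S3=32 S4=20 blocked=[]
Op 4: conn=26 S1=32 S2=32 S3=32 S4=0 blocked=[4]
Op 5: conn=20 S1=26 S2=32 S3=32 S4=0 blocked=[4]
Op 6: conn=20 S1=35 S2=32 S3=32 S4=0 blocked=[4]
Op 7: conn=8 S1=35 S2=20 S3=32 S4=0 blocked=[4]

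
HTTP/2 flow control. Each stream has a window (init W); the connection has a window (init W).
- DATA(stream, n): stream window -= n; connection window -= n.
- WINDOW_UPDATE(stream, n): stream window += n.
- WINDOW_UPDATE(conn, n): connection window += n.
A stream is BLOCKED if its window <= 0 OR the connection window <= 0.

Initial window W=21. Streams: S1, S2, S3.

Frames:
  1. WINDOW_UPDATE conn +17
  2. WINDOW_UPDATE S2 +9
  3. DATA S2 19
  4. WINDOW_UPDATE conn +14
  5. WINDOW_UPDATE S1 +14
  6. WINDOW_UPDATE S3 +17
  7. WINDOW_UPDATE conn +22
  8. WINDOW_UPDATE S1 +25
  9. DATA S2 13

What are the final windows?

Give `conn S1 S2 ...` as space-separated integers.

Op 1: conn=38 S1=21 S2=21 S3=21 blocked=[]
Op 2: conn=38 S1=21 S2=30 S3=21 blocked=[]
Op 3: conn=19 S1=21 S2=11 S3=21 blocked=[]
Op 4: conn=33 S1=21 S2=11 S3=21 blocked=[]
Op 5: conn=33 S1=35 S2=11 S3=21 blocked=[]
Op 6: conn=33 S1=35 S2=11 S3=38 blocked=[]
Op 7: conn=55 S1=35 S2=11 S3=38 blocked=[]
Op 8: conn=55 S1=60 S2=11 S3=38 blocked=[]
Op 9: conn=42 S1=60 S2=-2 S3=38 blocked=[2]

Answer: 42 60 -2 38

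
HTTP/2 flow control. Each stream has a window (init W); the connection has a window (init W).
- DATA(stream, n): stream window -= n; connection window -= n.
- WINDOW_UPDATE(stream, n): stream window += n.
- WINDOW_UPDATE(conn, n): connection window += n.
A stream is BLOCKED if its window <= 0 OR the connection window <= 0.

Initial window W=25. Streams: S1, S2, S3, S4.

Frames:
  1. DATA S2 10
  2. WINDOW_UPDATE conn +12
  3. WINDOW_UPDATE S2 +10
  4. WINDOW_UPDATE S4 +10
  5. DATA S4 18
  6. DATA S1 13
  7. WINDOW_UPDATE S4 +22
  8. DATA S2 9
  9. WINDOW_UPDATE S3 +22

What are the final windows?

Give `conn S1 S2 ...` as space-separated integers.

Answer: -13 12 16 47 39

Derivation:
Op 1: conn=15 S1=25 S2=15 S3=25 S4=25 blocked=[]
Op 2: conn=27 S1=25 S2=15 S3=25 S4=25 blocked=[]
Op 3: conn=27 S1=25 S2=25 S3=25 S4=25 blocked=[]
Op 4: conn=27 S1=25 S2=25 S3=25 S4=35 blocked=[]
Op 5: conn=9 S1=25 S2=25 S3=25 S4=17 blocked=[]
Op 6: conn=-4 S1=12 S2=25 S3=25 S4=17 blocked=[1, 2, 3, 4]
Op 7: conn=-4 S1=12 S2=25 S3=25 S4=39 blocked=[1, 2, 3, 4]
Op 8: conn=-13 S1=12 S2=16 S3=25 S4=39 blocked=[1, 2, 3, 4]
Op 9: conn=-13 S1=12 S2=16 S3=47 S4=39 blocked=[1, 2, 3, 4]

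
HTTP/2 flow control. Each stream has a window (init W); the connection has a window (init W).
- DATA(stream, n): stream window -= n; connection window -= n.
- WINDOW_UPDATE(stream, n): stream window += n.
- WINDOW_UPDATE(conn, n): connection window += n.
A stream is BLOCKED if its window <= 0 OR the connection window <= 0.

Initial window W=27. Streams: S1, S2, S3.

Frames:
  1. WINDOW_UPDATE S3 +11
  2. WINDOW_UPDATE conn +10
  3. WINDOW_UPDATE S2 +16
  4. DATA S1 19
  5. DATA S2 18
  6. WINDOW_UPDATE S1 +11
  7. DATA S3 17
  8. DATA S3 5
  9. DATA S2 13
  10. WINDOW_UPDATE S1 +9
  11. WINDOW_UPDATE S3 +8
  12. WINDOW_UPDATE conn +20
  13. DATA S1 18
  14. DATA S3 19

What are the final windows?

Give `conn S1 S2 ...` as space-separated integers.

Op 1: conn=27 S1=27 S2=27 S3=38 blocked=[]
Op 2: conn=37 S1=27 S2=27 S3=38 blocked=[]
Op 3: conn=37 S1=27 S2=43 S3=38 blocked=[]
Op 4: conn=18 S1=8 S2=43 S3=38 blocked=[]
Op 5: conn=0 S1=8 S2=25 S3=38 blocked=[1, 2, 3]
Op 6: conn=0 S1=19 S2=25 S3=38 blocked=[1, 2, 3]
Op 7: conn=-17 S1=19 S2=25 S3=21 blocked=[1, 2, 3]
Op 8: conn=-22 S1=19 S2=25 S3=16 blocked=[1, 2, 3]
Op 9: conn=-35 S1=19 S2=12 S3=16 blocked=[1, 2, 3]
Op 10: conn=-35 S1=28 S2=12 S3=16 blocked=[1, 2, 3]
Op 11: conn=-35 S1=28 S2=12 S3=24 blocked=[1, 2, 3]
Op 12: conn=-15 S1=28 S2=12 S3=24 blocked=[1, 2, 3]
Op 13: conn=-33 S1=10 S2=12 S3=24 blocked=[1, 2, 3]
Op 14: conn=-52 S1=10 S2=12 S3=5 blocked=[1, 2, 3]

Answer: -52 10 12 5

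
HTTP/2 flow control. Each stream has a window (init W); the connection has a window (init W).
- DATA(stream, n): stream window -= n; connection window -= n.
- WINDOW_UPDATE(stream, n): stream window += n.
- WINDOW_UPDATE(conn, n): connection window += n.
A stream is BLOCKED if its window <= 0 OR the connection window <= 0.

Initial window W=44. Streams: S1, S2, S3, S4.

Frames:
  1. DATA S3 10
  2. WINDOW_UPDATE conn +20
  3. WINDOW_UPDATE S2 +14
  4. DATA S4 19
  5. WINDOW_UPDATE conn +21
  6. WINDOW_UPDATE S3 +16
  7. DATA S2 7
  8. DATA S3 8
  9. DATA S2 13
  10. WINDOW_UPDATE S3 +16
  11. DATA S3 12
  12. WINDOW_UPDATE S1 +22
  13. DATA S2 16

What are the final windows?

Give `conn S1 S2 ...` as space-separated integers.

Answer: 0 66 22 46 25

Derivation:
Op 1: conn=34 S1=44 S2=44 S3=34 S4=44 blocked=[]
Op 2: conn=54 S1=44 S2=44 S3=34 S4=44 blocked=[]
Op 3: conn=54 S1=44 S2=58 S3=34 S4=44 blocked=[]
Op 4: conn=35 S1=44 S2=58 S3=34 S4=25 blocked=[]
Op 5: conn=56 S1=44 S2=58 S3=34 S4=25 blocked=[]
Op 6: conn=56 S1=44 S2=58 S3=50 S4=25 blocked=[]
Op 7: conn=49 S1=44 S2=51 S3=50 S4=25 blocked=[]
Op 8: conn=41 S1=44 S2=51 S3=42 S4=25 blocked=[]
Op 9: conn=28 S1=44 S2=38 S3=42 S4=25 blocked=[]
Op 10: conn=28 S1=44 S2=38 S3=58 S4=25 blocked=[]
Op 11: conn=16 S1=44 S2=38 S3=46 S4=25 blocked=[]
Op 12: conn=16 S1=66 S2=38 S3=46 S4=25 blocked=[]
Op 13: conn=0 S1=66 S2=22 S3=46 S4=25 blocked=[1, 2, 3, 4]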